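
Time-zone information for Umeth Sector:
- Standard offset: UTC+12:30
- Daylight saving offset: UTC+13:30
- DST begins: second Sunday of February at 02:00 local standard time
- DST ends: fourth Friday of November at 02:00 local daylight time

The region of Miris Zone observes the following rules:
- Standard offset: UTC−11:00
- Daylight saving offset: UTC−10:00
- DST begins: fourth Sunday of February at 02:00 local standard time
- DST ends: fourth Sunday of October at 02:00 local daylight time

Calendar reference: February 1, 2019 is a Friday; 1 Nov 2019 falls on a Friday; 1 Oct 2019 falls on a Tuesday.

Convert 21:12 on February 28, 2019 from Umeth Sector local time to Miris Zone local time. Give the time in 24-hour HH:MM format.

1 February 2019 is a Friday, so the first Sunday is February 3 and the second is February 10.
1 November 2019 is a Friday, so the first Friday is November 1 and the fourth is November 22.
February 28, 2019 lies within the daylight-saving period (10 February – 22 November), so Umeth Sector is on daylight time, UTC+13:30.
21:12 Umeth Sector − 13h30m = 07:42 UTC.
1 February 2019 is a Friday, so the first Sunday is February 3 and the fourth is February 24.
1 October 2019 is a Tuesday, so the first Sunday is October 6 and the fourth is October 27.
At the standard offset (UTC−11:00), 07:42 UTC − 11h = 20:42 Miris Zone standard time (rolling into the previous day, 27 February 2019).
Daylight saving runs 24 February – 27 October; the standard-time date in Miris Zone, February 27, 2019, is inside that window, so Miris Zone is at UTC−10:00.
07:42 UTC − 10h = 21:42 Miris Zone (rolling into the previous day, 27 February 2019).

21:42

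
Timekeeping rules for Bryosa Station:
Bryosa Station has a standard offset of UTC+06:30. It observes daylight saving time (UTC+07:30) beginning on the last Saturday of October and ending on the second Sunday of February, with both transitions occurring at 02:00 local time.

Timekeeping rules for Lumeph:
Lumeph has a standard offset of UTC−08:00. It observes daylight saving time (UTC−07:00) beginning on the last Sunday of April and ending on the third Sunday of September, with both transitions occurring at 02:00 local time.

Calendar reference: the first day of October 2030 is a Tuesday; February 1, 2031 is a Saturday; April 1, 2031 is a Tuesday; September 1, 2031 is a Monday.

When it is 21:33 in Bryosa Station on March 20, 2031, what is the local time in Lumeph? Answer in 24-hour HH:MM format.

1 October 2030 is a Tuesday, so Saturdays fall on 5, 12, 19, 26; the last is October 26.
1 February 2031 is a Saturday, so the first Sunday is February 2 and the second is February 9.
Daylight saving runs 26 October 2030 – 9 February 2031; March 20, 2031 is outside that window, so Bryosa Station is on standard time at UTC+06:30.
21:33 Bryosa Station − 6h30m = 15:03 UTC.
1 April 2031 is a Tuesday, so Sundays fall on 6, 13, 20, 27; the last is April 27.
1 September 2031 is a Monday, so the first Sunday is September 7 and the third is September 21.
At the standard offset (UTC−08:00), 15:03 UTC − 8h = 07:03 Lumeph standard time.
The standard-time date in Lumeph, March 20, 2031, does not fall between 27 April and 21 September, so daylight saving is not in effect and Lumeph is at UTC−08:00.
15:03 UTC − 8h = 07:03 Lumeph.

07:03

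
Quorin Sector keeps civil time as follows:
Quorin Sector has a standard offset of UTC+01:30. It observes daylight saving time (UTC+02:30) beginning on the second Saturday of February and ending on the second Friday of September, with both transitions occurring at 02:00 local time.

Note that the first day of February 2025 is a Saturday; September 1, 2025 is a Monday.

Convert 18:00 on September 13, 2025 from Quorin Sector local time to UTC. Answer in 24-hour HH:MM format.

16:30

1 February 2025 is a Saturday, so the first Saturday is February 1 and the second is February 8.
1 September 2025 is a Monday, so the first Friday is September 5 and the second is September 12.
September 13, 2025 is outside the daylight-saving period (8 February – 12 September), so Quorin Sector is on standard time, UTC+01:30.
18:00 local − 1h30m = 16:30 UTC.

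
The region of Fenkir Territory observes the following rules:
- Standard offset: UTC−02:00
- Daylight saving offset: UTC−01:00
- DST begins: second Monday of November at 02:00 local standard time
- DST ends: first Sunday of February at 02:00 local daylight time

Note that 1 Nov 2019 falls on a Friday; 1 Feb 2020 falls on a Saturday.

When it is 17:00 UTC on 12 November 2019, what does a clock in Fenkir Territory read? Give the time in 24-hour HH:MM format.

1 November 2019 is a Friday, so the first Monday is November 4 and the second is November 11.
1 February 2020 is a Saturday, so the first Sunday is February 2.
At the standard offset (UTC−02:00), 17:00 UTC − 2h = 15:00 Fenkir Territory standard time.
Daylight saving runs 11 November 2019 – 2 February 2020; the standard-time date in Fenkir Territory, 12 November 2019, is inside that window, so Fenkir Territory is at UTC−01:00.
17:00 UTC − 1h = 16:00 local.

16:00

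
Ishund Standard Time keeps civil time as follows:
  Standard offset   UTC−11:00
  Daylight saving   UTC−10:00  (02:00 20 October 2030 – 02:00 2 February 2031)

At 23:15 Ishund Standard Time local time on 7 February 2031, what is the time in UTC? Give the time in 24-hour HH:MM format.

Daylight saving runs 20 October 2030 – 2 February 2031; 7 February 2031 is outside that window, so Ishund Standard Time is on standard time at UTC−11:00.
23:15 local + 11h = 10:15 UTC (rolling into the next day, 8 February 2031).

10:15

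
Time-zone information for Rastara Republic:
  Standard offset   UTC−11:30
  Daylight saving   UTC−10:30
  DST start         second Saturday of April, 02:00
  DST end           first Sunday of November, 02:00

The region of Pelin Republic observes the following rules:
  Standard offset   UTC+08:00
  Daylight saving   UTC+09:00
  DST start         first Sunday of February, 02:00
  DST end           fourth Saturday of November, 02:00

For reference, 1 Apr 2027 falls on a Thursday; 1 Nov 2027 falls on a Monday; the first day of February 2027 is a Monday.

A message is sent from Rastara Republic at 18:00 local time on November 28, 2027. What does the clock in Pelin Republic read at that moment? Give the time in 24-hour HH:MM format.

1 April 2027 is a Thursday, so the first Saturday is April 3 and the second is April 10.
1 November 2027 is a Monday, so the first Sunday is November 7.
Daylight saving runs 10 April – 7 November; November 28, 2027 is outside that window, so Rastara Republic is on standard time at UTC−11:30.
18:00 Rastara Republic + 11h30m = 05:30 UTC (rolling into the next day, 29 November 2027).
1 February 2027 is a Monday, so the first Sunday is February 7.
1 November 2027 is a Monday, so the first Saturday is November 6 and the fourth is November 27.
At the standard offset (UTC+08:00), 05:30 UTC + 8h = 13:30 Pelin Republic standard time.
The standard-time date in Pelin Republic, November 29, 2027, is outside the daylight-saving period (7 February – 27 November), so Pelin Republic is on standard time, UTC+08:00.
05:30 UTC + 8h = 13:30 Pelin Republic.

13:30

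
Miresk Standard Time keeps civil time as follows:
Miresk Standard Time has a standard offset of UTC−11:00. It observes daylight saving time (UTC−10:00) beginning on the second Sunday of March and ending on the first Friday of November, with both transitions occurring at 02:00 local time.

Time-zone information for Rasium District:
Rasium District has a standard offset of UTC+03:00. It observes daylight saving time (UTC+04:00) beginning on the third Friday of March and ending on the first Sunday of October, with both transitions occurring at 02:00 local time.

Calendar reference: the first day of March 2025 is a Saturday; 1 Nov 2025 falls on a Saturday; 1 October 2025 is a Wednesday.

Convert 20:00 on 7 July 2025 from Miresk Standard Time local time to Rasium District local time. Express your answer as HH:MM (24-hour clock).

10:00

1 March 2025 is a Saturday, so the first Sunday is March 2 and the second is March 9.
1 November 2025 is a Saturday, so the first Friday is November 7.
7 July 2025 falls between 9 March and 7 November, so daylight saving is in effect and Miresk Standard Time is at UTC−10:00.
20:00 Miresk Standard Time + 10h = 06:00 UTC (rolling into the next day, 8 July 2025).
1 March 2025 is a Saturday, so the first Friday is March 7 and the third is March 21.
1 October 2025 is a Wednesday, so the first Sunday is October 5.
At the standard offset (UTC+03:00), 06:00 UTC + 3h = 09:00 Rasium District standard time.
Daylight saving runs 21 March – 5 October; the standard-time date in Rasium District, 8 July 2025, is inside that window, so Rasium District is at UTC+04:00.
06:00 UTC + 4h = 10:00 Rasium District.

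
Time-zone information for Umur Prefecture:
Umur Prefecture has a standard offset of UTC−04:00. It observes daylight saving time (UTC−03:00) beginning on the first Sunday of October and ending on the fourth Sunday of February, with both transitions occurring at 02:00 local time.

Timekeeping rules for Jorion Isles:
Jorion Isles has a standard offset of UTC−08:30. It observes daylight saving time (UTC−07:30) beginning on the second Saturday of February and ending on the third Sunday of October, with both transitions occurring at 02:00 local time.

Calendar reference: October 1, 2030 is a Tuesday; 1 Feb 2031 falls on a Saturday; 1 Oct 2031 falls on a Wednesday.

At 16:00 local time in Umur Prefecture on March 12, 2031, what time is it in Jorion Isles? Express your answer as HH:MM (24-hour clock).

1 October 2030 is a Tuesday, so the first Sunday is October 6.
1 February 2031 is a Saturday, so the first Sunday is February 2 and the fourth is February 23.
Daylight saving runs 6 October 2030 – 23 February 2031; March 12, 2031 is outside that window, so Umur Prefecture is on standard time at UTC−04:00.
16:00 Umur Prefecture + 4h = 20:00 UTC.
1 February 2031 is a Saturday, so the first Saturday is February 1 and the second is February 8.
1 October 2031 is a Wednesday, so the first Sunday is October 5 and the third is October 19.
At the standard offset (UTC−08:30), 20:00 UTC − 8h30m = 11:30 Jorion Isles standard time.
Daylight saving runs 8 February – 19 October; the standard-time date in Jorion Isles, March 12, 2031, is inside that window, so Jorion Isles is at UTC−07:30.
20:00 UTC − 7h30m = 12:30 Jorion Isles.

12:30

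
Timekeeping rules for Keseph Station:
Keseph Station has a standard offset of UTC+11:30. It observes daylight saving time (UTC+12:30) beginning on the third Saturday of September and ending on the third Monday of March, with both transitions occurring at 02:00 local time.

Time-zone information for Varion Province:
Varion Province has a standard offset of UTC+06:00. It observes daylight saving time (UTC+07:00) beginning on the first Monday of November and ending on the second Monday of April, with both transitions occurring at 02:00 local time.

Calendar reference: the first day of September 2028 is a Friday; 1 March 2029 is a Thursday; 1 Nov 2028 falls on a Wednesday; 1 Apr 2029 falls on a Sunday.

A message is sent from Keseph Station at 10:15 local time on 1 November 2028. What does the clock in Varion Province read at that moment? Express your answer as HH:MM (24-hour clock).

03:45

1 September 2028 is a Friday, so the first Saturday is September 2 and the third is September 16.
1 March 2029 is a Thursday, so the first Monday is March 5 and the third is March 19.
1 November 2028 falls between 16 September 2028 and 19 March 2029, so daylight saving is in effect and Keseph Station is at UTC+12:30.
10:15 Keseph Station − 12h30m = 21:45 UTC (rolling into the previous day, 31 October 2028).
1 November 2028 is a Wednesday, so the first Monday is November 6.
1 April 2029 is a Sunday, so the first Monday is April 2 and the second is April 9.
At the standard offset (UTC+06:00), 21:45 UTC + 6h = 03:45 Varion Province standard time (rolling into the next day, 1 November 2028).
Daylight saving runs 6 November 2028 – 9 April 2029; the standard-time date in Varion Province, 1 November 2028, is outside that window, so Varion Province is on standard time at UTC+06:00.
21:45 UTC + 6h = 03:45 Varion Province (rolling into the next day, 1 November 2028).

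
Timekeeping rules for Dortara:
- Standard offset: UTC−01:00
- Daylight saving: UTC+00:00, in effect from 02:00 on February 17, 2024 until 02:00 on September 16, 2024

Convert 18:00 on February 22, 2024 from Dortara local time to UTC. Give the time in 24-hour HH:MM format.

18:00

February 22, 2024 falls between 17 February and 16 September, so daylight saving is in effect and Dortara is at UTC+00:00.
18:00 local − 0h = 18:00 UTC.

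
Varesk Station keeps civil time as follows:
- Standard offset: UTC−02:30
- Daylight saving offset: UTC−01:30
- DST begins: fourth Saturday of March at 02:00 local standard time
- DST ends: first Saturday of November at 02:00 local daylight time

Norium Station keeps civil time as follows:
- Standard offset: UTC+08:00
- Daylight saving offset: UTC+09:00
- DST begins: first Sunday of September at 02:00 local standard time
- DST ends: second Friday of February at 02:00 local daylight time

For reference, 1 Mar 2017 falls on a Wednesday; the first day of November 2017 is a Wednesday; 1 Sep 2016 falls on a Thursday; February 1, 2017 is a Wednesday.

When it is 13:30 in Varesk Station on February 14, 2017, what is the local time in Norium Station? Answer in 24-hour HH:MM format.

00:00

1 March 2017 is a Wednesday, so the first Saturday is March 4 and the fourth is March 25.
1 November 2017 is a Wednesday, so the first Saturday is November 4.
Daylight saving runs 25 March – 4 November; February 14, 2017 is outside that window, so Varesk Station is on standard time at UTC−02:30.
13:30 Varesk Station + 2h30m = 16:00 UTC.
1 September 2016 is a Thursday, so the first Sunday is September 4.
1 February 2017 is a Wednesday, so the first Friday is February 3 and the second is February 10.
At the standard offset (UTC+08:00), 16:00 UTC + 8h = 00:00 Norium Station standard time (rolling into the next day, 15 February 2017).
The standard-time date in Norium Station, February 15, 2017, does not fall between 4 September 2016 and 10 February 2017, so daylight saving is not in effect and Norium Station is at UTC+08:00.
16:00 UTC + 8h = 00:00 Norium Station (rolling into the next day, 15 February 2017).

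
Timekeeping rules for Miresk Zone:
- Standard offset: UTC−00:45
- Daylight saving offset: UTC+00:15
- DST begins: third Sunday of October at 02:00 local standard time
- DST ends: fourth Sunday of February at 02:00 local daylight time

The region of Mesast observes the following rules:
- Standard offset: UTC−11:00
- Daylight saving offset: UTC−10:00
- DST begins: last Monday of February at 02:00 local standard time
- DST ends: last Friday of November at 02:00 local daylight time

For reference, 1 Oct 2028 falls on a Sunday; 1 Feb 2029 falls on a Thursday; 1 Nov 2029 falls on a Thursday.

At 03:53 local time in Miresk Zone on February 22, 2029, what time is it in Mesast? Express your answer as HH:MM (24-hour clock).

16:38

1 October 2028 is a Sunday, so the first Sunday is October 1 and the third is October 15.
1 February 2029 is a Thursday, so the first Sunday is February 4 and the fourth is February 25.
Daylight saving runs 15 October 2028 – 25 February 2029; February 22, 2029 is inside that window, so Miresk Zone is at UTC+00:15.
03:53 Miresk Zone − 0h15m = 03:38 UTC.
1 February 2029 is a Thursday, so Mondays fall on 5, 12, 19, 26; the last is February 26.
1 November 2029 is a Thursday, so Fridays fall on 2, 9, 16, 23, 30; the last is November 30.
At the standard offset (UTC−11:00), 03:38 UTC − 11h = 16:38 Mesast standard time (rolling into the previous day, 21 February 2029).
Daylight saving runs 26 February – 30 November; the standard-time date in Mesast, February 21, 2029, is outside that window, so Mesast is on standard time at UTC−11:00.
03:38 UTC − 11h = 16:38 Mesast (rolling into the previous day, 21 February 2029).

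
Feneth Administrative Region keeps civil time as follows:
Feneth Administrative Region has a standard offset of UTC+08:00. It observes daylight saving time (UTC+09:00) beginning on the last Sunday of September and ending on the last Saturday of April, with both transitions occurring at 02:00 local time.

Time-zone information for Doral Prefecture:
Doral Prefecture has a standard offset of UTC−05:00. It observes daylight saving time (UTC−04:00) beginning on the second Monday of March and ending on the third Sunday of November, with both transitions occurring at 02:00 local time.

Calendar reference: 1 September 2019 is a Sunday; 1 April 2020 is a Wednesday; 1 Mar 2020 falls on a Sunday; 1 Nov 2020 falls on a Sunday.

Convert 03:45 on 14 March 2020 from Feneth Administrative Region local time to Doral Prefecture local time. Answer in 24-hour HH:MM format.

1 September 2019 is a Sunday, so Sundays fall on 1, 8, 15, 22, 29; the last is September 29.
1 April 2020 is a Wednesday, so Saturdays fall on 4, 11, 18, 25; the last is April 25.
14 March 2020 falls between 29 September 2019 and 25 April 2020, so daylight saving is in effect and Feneth Administrative Region is at UTC+09:00.
03:45 Feneth Administrative Region − 9h = 18:45 UTC (rolling into the previous day, 13 March 2020).
1 March 2020 is a Sunday, so the first Monday is March 2 and the second is March 9.
1 November 2020 is a Sunday, so the first Sunday is November 1 and the third is November 15.
At the standard offset (UTC−05:00), 18:45 UTC − 5h = 13:45 Doral Prefecture standard time.
Daylight saving runs 9 March – 15 November; the standard-time date in Doral Prefecture, 13 March 2020, is inside that window, so Doral Prefecture is at UTC−04:00.
18:45 UTC − 4h = 14:45 Doral Prefecture.

14:45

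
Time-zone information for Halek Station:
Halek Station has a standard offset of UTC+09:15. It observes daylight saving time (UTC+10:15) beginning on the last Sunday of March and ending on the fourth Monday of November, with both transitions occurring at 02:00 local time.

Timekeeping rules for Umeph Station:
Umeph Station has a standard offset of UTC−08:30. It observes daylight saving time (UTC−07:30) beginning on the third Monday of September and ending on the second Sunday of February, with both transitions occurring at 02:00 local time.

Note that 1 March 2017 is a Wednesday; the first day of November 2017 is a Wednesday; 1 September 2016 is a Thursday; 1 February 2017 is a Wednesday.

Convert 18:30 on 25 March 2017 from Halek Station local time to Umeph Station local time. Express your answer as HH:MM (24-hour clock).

1 March 2017 is a Wednesday, so Sundays fall on 5, 12, 19, 26; the last is March 26.
1 November 2017 is a Wednesday, so the first Monday is November 6 and the fourth is November 27.
25 March 2017 is outside the daylight-saving period (26 March – 27 November), so Halek Station is on standard time, UTC+09:15.
18:30 Halek Station − 9h15m = 09:15 UTC.
1 September 2016 is a Thursday, so the first Monday is September 5 and the third is September 19.
1 February 2017 is a Wednesday, so the first Sunday is February 5 and the second is February 12.
At the standard offset (UTC−08:30), 09:15 UTC − 8h30m = 00:45 Umeph Station standard time.
The standard-time date in Umeph Station, 25 March 2017, does not fall between 19 September 2016 and 12 February 2017, so daylight saving is not in effect and Umeph Station is at UTC−08:30.
09:15 UTC − 8h30m = 00:45 Umeph Station.

00:45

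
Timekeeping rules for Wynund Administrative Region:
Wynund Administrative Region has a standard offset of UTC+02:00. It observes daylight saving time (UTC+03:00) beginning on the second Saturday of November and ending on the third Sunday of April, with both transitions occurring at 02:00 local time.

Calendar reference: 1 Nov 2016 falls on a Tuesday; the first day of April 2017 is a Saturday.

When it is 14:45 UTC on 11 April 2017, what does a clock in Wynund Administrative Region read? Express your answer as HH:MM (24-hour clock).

17:45

1 November 2016 is a Tuesday, so the first Saturday is November 5 and the second is November 12.
1 April 2017 is a Saturday, so the first Sunday is April 2 and the third is April 16.
At the standard offset (UTC+02:00), 14:45 UTC + 2h = 16:45 Wynund Administrative Region standard time.
Daylight saving runs 12 November 2016 – 16 April 2017; the standard-time date in Wynund Administrative Region, 11 April 2017, is inside that window, so Wynund Administrative Region is at UTC+03:00.
14:45 UTC + 3h = 17:45 local.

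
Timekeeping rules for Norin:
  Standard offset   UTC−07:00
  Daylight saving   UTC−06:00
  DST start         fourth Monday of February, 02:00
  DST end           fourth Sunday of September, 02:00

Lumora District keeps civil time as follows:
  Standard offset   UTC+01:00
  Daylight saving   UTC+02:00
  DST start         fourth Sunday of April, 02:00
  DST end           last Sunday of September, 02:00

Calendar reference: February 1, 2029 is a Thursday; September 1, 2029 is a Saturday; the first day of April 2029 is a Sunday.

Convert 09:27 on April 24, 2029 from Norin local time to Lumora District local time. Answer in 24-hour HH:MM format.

17:27

1 February 2029 is a Thursday, so the first Monday is February 5 and the fourth is February 26.
1 September 2029 is a Saturday, so the first Sunday is September 2 and the fourth is September 23.
April 24, 2029 lies within the daylight-saving period (26 February – 23 September), so Norin is on daylight time, UTC−06:00.
09:27 Norin + 6h = 15:27 UTC.
1 April 2029 is a Sunday, so the first Sunday is April 1 and the fourth is April 22.
1 September 2029 is a Saturday, so Sundays fall on 2, 9, 16, 23, 30; the last is September 30.
At the standard offset (UTC+01:00), 15:27 UTC + 1h = 16:27 Lumora District standard time.
Daylight saving runs 22 April – 30 September; the standard-time date in Lumora District, April 24, 2029, is inside that window, so Lumora District is at UTC+02:00.
15:27 UTC + 2h = 17:27 Lumora District.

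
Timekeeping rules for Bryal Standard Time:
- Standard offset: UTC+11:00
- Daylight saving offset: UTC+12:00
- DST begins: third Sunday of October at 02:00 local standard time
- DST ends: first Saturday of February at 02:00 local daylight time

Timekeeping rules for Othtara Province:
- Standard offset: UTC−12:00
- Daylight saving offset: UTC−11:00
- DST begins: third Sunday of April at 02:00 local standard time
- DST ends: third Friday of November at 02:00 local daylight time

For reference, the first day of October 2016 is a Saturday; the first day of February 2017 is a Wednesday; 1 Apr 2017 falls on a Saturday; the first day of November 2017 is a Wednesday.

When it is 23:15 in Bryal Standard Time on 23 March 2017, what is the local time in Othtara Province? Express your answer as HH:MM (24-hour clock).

00:15

1 October 2016 is a Saturday, so the first Sunday is October 2 and the third is October 16.
1 February 2017 is a Wednesday, so the first Saturday is February 4.
23 March 2017 does not fall between 16 October 2016 and 4 February 2017, so daylight saving is not in effect and Bryal Standard Time is at UTC+11:00.
23:15 Bryal Standard Time − 11h = 12:15 UTC.
1 April 2017 is a Saturday, so the first Sunday is April 2 and the third is April 16.
1 November 2017 is a Wednesday, so the first Friday is November 3 and the third is November 17.
At the standard offset (UTC−12:00), 12:15 UTC − 12h = 00:15 Othtara Province standard time.
The standard-time date in Othtara Province, 23 March 2017, is outside the daylight-saving period (16 April – 17 November), so Othtara Province is on standard time, UTC−12:00.
12:15 UTC − 12h = 00:15 Othtara Province.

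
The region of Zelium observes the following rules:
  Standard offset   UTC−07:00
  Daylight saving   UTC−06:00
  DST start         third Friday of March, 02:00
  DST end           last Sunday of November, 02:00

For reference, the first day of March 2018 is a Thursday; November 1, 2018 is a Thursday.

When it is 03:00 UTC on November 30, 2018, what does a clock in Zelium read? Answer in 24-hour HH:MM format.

20:00

1 March 2018 is a Thursday, so the first Friday is March 2 and the third is March 16.
1 November 2018 is a Thursday, so Sundays fall on 4, 11, 18, 25; the last is November 25.
At the standard offset (UTC−07:00), 03:00 UTC − 7h = 20:00 Zelium standard time (rolling into the previous day, 29 November 2018).
The standard-time date in Zelium, November 29, 2018, does not fall between 16 March and 25 November, so daylight saving is not in effect and Zelium is at UTC−07:00.
03:00 UTC − 7h = 20:00 local (rolling into the previous day, 29 November 2018).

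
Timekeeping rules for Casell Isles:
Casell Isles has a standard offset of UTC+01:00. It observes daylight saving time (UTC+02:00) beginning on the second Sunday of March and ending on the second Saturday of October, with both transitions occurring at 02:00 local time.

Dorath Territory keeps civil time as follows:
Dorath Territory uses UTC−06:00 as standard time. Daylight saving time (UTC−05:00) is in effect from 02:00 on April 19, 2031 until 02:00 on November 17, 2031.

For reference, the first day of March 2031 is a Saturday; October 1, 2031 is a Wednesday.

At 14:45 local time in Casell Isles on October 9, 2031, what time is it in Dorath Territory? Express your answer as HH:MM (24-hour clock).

1 March 2031 is a Saturday, so the first Sunday is March 2 and the second is March 9.
1 October 2031 is a Wednesday, so the first Saturday is October 4 and the second is October 11.
October 9, 2031 lies within the daylight-saving period (9 March – 11 October), so Casell Isles is on daylight time, UTC+02:00.
14:45 Casell Isles − 2h = 12:45 UTC.
At the standard offset (UTC−06:00), 12:45 UTC − 6h = 06:45 Dorath Territory standard time.
The standard-time date in Dorath Territory, October 9, 2031, lies within the daylight-saving period (19 April – 17 November), so Dorath Territory is on daylight time, UTC−05:00.
12:45 UTC − 5h = 07:45 Dorath Territory.

07:45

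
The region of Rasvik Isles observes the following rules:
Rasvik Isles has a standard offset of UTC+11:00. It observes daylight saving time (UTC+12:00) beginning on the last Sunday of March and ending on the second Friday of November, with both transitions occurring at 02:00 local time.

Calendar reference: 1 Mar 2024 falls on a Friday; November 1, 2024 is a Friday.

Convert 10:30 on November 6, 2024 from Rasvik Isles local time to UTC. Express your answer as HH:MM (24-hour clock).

1 March 2024 is a Friday, so Sundays fall on 3, 10, 17, 24, 31; the last is March 31.
1 November 2024 is a Friday, so the first Friday is November 1 and the second is November 8.
November 6, 2024 falls between 31 March and 8 November, so daylight saving is in effect and Rasvik Isles is at UTC+12:00.
10:30 local − 12h = 22:30 UTC (rolling into the previous day, 5 November 2024).

22:30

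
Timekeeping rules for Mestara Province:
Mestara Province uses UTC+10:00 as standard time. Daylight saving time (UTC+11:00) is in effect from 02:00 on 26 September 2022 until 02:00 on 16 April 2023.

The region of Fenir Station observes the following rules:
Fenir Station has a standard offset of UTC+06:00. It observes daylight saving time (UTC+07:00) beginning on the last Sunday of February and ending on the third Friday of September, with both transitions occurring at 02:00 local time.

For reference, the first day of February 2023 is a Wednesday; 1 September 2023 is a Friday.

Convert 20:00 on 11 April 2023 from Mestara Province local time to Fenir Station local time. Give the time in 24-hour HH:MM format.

16:00

Daylight saving runs 26 September 2022 – 16 April 2023; 11 April 2023 is inside that window, so Mestara Province is at UTC+11:00.
20:00 Mestara Province − 11h = 09:00 UTC.
1 February 2023 is a Wednesday, so Sundays fall on 5, 12, 19, 26; the last is February 26.
1 September 2023 is a Friday, so the first Friday is September 1 and the third is September 15.
At the standard offset (UTC+06:00), 09:00 UTC + 6h = 15:00 Fenir Station standard time.
The standard-time date in Fenir Station, 11 April 2023, falls between 26 February and 15 September, so daylight saving is in effect and Fenir Station is at UTC+07:00.
09:00 UTC + 7h = 16:00 Fenir Station.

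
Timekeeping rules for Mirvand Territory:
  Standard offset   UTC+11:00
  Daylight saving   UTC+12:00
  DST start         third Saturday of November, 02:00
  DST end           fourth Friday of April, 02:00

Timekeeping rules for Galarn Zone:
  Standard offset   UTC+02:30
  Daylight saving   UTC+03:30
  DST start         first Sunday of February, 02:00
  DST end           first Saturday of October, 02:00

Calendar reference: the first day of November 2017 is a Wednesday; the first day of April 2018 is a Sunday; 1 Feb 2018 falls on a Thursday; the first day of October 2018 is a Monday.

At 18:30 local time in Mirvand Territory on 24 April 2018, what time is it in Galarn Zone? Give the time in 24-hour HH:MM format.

1 November 2017 is a Wednesday, so the first Saturday is November 4 and the third is November 18.
1 April 2018 is a Sunday, so the first Friday is April 6 and the fourth is April 27.
Daylight saving runs 18 November 2017 – 27 April 2018; 24 April 2018 is inside that window, so Mirvand Territory is at UTC+12:00.
18:30 Mirvand Territory − 12h = 06:30 UTC.
1 February 2018 is a Thursday, so the first Sunday is February 4.
1 October 2018 is a Monday, so the first Saturday is October 6.
At the standard offset (UTC+02:30), 06:30 UTC + 2h30m = 09:00 Galarn Zone standard time.
The standard-time date in Galarn Zone, 24 April 2018, lies within the daylight-saving period (4 February – 6 October), so Galarn Zone is on daylight time, UTC+03:30.
06:30 UTC + 3h30m = 10:00 Galarn Zone.

10:00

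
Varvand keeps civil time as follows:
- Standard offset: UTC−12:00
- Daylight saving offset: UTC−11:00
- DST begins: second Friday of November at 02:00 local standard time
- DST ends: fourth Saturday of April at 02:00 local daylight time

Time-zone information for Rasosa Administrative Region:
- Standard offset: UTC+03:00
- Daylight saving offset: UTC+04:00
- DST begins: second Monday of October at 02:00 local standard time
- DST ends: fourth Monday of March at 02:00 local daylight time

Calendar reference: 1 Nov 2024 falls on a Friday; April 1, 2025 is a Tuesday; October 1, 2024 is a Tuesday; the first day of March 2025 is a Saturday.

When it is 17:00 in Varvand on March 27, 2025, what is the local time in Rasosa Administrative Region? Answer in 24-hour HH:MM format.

1 November 2024 is a Friday, so the first Friday is November 1 and the second is November 8.
1 April 2025 is a Tuesday, so the first Saturday is April 5 and the fourth is April 26.
March 27, 2025 falls between 8 November 2024 and 26 April 2025, so daylight saving is in effect and Varvand is at UTC−11:00.
17:00 Varvand + 11h = 04:00 UTC (rolling into the next day, 28 March 2025).
1 October 2024 is a Tuesday, so the first Monday is October 7 and the second is October 14.
1 March 2025 is a Saturday, so the first Monday is March 3 and the fourth is March 24.
At the standard offset (UTC+03:00), 04:00 UTC + 3h = 07:00 Rasosa Administrative Region standard time.
The standard-time date in Rasosa Administrative Region, March 28, 2025, does not fall between 14 October 2024 and 24 March 2025, so daylight saving is not in effect and Rasosa Administrative Region is at UTC+03:00.
04:00 UTC + 3h = 07:00 Rasosa Administrative Region.

07:00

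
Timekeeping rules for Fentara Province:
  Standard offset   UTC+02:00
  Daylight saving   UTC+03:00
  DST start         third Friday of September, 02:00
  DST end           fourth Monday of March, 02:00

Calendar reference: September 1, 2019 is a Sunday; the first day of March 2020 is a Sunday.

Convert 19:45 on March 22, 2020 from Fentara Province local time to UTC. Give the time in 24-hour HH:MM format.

16:45

1 September 2019 is a Sunday, so the first Friday is September 6 and the third is September 20.
1 March 2020 is a Sunday, so the first Monday is March 2 and the fourth is March 23.
Daylight saving runs 20 September 2019 – 23 March 2020; March 22, 2020 is inside that window, so Fentara Province is at UTC+03:00.
19:45 local − 3h = 16:45 UTC.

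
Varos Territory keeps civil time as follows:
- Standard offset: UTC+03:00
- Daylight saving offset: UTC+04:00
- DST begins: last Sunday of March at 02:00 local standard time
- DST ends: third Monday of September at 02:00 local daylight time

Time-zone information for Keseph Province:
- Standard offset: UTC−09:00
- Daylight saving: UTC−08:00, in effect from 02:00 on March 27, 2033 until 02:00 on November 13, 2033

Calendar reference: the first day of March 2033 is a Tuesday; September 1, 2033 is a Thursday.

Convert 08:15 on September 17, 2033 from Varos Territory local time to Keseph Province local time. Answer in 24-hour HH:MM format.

20:15

1 March 2033 is a Tuesday, so Sundays fall on 6, 13, 20, 27; the last is March 27.
1 September 2033 is a Thursday, so the first Monday is September 5 and the third is September 19.
Daylight saving runs 27 March – 19 September; September 17, 2033 is inside that window, so Varos Territory is at UTC+04:00.
08:15 Varos Territory − 4h = 04:15 UTC.
At the standard offset (UTC−09:00), 04:15 UTC − 9h = 19:15 Keseph Province standard time (rolling into the previous day, 16 September 2033).
The standard-time date in Keseph Province, September 16, 2033, lies within the daylight-saving period (27 March – 13 November), so Keseph Province is on daylight time, UTC−08:00.
04:15 UTC − 8h = 20:15 Keseph Province (rolling into the previous day, 16 September 2033).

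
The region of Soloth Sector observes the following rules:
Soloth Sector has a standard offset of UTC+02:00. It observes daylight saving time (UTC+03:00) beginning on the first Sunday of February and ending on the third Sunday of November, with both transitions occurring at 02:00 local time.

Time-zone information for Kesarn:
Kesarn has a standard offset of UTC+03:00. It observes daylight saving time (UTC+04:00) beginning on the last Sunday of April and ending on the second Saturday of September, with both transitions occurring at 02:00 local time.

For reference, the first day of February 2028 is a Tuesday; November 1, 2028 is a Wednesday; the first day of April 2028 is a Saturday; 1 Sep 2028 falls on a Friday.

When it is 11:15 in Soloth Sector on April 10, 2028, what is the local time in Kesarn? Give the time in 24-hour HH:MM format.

1 February 2028 is a Tuesday, so the first Sunday is February 6.
1 November 2028 is a Wednesday, so the first Sunday is November 5 and the third is November 19.
April 10, 2028 falls between 6 February and 19 November, so daylight saving is in effect and Soloth Sector is at UTC+03:00.
11:15 Soloth Sector − 3h = 08:15 UTC.
1 April 2028 is a Saturday, so Sundays fall on 2, 9, 16, 23, 30; the last is April 30.
1 September 2028 is a Friday, so the first Saturday is September 2 and the second is September 9.
At the standard offset (UTC+03:00), 08:15 UTC + 3h = 11:15 Kesarn standard time.
The standard-time date in Kesarn, April 10, 2028, does not fall between 30 April and 9 September, so daylight saving is not in effect and Kesarn is at UTC+03:00.
08:15 UTC + 3h = 11:15 Kesarn.

11:15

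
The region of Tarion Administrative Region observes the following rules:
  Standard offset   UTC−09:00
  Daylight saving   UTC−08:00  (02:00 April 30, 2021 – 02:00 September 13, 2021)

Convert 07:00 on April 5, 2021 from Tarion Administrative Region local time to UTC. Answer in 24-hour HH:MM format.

Daylight saving runs 30 April – 13 September; April 5, 2021 is outside that window, so Tarion Administrative Region is on standard time at UTC−09:00.
07:00 local + 9h = 16:00 UTC.

16:00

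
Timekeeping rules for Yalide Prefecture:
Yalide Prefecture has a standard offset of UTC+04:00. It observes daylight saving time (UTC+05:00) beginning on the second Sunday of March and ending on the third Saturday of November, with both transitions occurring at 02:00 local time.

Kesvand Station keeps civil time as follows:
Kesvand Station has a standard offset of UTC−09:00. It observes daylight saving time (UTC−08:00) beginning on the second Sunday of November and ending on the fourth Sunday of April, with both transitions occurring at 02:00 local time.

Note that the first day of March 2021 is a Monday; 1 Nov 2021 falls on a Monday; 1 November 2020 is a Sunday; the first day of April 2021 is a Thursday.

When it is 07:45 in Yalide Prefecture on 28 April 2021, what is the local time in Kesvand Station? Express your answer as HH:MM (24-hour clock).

1 March 2021 is a Monday, so the first Sunday is March 7 and the second is March 14.
1 November 2021 is a Monday, so the first Saturday is November 6 and the third is November 20.
Daylight saving runs 14 March – 20 November; 28 April 2021 is inside that window, so Yalide Prefecture is at UTC+05:00.
07:45 Yalide Prefecture − 5h = 02:45 UTC.
1 November 2020 is a Sunday, so the first Sunday is November 1 and the second is November 8.
1 April 2021 is a Thursday, so the first Sunday is April 4 and the fourth is April 25.
At the standard offset (UTC−09:00), 02:45 UTC − 9h = 17:45 Kesvand Station standard time (rolling into the previous day, 27 April 2021).
The standard-time date in Kesvand Station, 27 April 2021, does not fall between 8 November 2020 and 25 April 2021, so daylight saving is not in effect and Kesvand Station is at UTC−09:00.
02:45 UTC − 9h = 17:45 Kesvand Station (rolling into the previous day, 27 April 2021).

17:45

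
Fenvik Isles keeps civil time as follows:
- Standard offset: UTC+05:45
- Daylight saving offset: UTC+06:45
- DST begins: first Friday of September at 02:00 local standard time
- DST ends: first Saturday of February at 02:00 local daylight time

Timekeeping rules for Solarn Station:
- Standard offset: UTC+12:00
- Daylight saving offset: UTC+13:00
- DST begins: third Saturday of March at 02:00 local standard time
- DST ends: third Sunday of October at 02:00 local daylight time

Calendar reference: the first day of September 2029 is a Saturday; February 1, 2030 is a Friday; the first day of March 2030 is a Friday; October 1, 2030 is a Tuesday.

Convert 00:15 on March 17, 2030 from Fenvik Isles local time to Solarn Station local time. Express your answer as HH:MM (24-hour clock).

1 September 2029 is a Saturday, so the first Friday is September 7.
1 February 2030 is a Friday, so the first Saturday is February 2.
March 17, 2030 does not fall between 7 September 2029 and 2 February 2030, so daylight saving is not in effect and Fenvik Isles is at UTC+05:45.
00:15 Fenvik Isles − 5h45m = 18:30 UTC (rolling into the previous day, 16 March 2030).
1 March 2030 is a Friday, so the first Saturday is March 2 and the third is March 16.
1 October 2030 is a Tuesday, so the first Sunday is October 6 and the third is October 20.
At the standard offset (UTC+12:00), 18:30 UTC + 12h = 06:30 Solarn Station standard time (rolling into the next day, 17 March 2030).
The standard-time date in Solarn Station, March 17, 2030, falls between 16 March and 20 October, so daylight saving is in effect and Solarn Station is at UTC+13:00.
18:30 UTC + 13h = 07:30 Solarn Station (rolling into the next day, 17 March 2030).

07:30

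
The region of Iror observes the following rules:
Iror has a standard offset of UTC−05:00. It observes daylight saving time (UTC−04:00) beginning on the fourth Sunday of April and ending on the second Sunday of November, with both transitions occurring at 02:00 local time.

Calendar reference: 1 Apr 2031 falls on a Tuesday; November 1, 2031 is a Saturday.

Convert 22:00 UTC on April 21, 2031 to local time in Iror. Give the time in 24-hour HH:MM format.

17:00

1 April 2031 is a Tuesday, so the first Sunday is April 6 and the fourth is April 27.
1 November 2031 is a Saturday, so the first Sunday is November 2 and the second is November 9.
At the standard offset (UTC−05:00), 22:00 UTC − 5h = 17:00 Iror standard time.
The standard-time date in Iror, April 21, 2031, is outside the daylight-saving period (27 April – 9 November), so Iror is on standard time, UTC−05:00.
22:00 UTC − 5h = 17:00 local.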